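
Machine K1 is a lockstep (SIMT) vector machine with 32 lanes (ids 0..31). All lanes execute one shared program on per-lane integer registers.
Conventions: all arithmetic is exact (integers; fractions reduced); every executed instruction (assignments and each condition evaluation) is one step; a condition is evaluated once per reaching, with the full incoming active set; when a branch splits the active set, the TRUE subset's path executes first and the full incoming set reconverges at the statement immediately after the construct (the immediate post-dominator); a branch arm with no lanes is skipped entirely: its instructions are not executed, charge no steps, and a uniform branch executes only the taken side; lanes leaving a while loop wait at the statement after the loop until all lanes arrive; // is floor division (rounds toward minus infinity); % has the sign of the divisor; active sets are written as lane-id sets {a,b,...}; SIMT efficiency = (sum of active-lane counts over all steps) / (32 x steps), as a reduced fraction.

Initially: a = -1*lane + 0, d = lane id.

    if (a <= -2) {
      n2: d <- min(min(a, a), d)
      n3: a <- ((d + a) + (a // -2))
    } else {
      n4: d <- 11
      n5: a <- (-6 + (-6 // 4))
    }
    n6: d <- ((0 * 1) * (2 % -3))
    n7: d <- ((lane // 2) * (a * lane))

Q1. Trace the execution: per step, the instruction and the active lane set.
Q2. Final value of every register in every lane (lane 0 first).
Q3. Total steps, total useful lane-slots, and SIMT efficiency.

step 0: eval (a <= -2)               {0,1,2,3,4,5,6,7,8,9,10,11,12,13,14,15,16,17,18,19,20,21,22,23,24,25,26,27,28,29,30,31}
step 1: d <- min(min(a, a), d)       {2,3,4,5,6,7,8,9,10,11,12,13,14,15,16,17,18,19,20,21,22,23,24,25,26,27,28,29,30,31}
step 2: a <- ((d + a) + (a // -2))   {2,3,4,5,6,7,8,9,10,11,12,13,14,15,16,17,18,19,20,21,22,23,24,25,26,27,28,29,30,31}
step 3: d <- 11                      {0,1}
step 4: a <- (-6 + (-6 // 4))        {0,1}
step 5: d <- ((0 * 1) * (2 % -3))    {0,1,2,3,4,5,6,7,8,9,10,11,12,13,14,15,16,17,18,19,20,21,22,23,24,25,26,27,28,29,30,31}
step 6: d <- ((lane // 2) * (a * lane)) {0,1,2,3,4,5,6,7,8,9,10,11,12,13,14,15,16,17,18,19,20,21,22,23,24,25,26,27,28,29,30,31}

Answer: 7 steps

a: -8,-8,-3,-5,-6,-8,-9,-11,-12,-14,-15,-17,-18,-20,-21,-23,-24,-26,-27,-29,-30,-32,-33,-35,-36,-38,-39,-41,-42,-44,-45,-47
d: 0,0,-6,-15,-48,-80,-162,-231,-384,-504,-750,-935,-1296,-1560,-2058,-2415,-3072,-3536,-4374,-4959,-6000,-6720,-7986,-8855,-10368,-11400,-13182,-14391,-16464,-17864,-20250,-21855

steps = 7; useful = 160; efficiency = 160/224 = 5/7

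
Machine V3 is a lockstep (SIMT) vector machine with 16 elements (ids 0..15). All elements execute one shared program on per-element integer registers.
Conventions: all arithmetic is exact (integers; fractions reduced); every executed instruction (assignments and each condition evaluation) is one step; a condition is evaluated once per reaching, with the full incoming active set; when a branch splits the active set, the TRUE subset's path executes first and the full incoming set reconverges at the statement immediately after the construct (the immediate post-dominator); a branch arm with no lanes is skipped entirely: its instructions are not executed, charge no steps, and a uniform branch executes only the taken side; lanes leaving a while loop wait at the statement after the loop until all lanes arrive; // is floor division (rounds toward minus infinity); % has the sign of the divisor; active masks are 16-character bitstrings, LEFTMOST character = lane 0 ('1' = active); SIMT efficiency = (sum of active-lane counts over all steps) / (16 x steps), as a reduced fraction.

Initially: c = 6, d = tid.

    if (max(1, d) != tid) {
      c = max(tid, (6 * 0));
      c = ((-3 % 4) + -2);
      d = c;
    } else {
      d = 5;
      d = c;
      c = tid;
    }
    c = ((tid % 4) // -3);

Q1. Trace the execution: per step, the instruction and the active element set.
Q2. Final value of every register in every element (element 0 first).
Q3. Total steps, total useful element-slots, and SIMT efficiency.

step 0: eval (max(1, d) != tid)      1111111111111111
step 1: c <- max(tid, (6 * 0))       1000000000000000
step 2: c <- ((-3 % 4) + -2)         1000000000000000
step 3: d <- c                       1000000000000000
step 4: d <- 5                       0111111111111111
step 5: d <- c                       0111111111111111
step 6: c <- tid                     0111111111111111
step 7: c <- ((tid % 4) // -3)       1111111111111111

Answer: 8 steps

c: 0,-1,-1,-1,0,-1,-1,-1,0,-1,-1,-1,0,-1,-1,-1
d: -1,6,6,6,6,6,6,6,6,6,6,6,6,6,6,6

steps = 8; useful = 80; efficiency = 80/128 = 5/8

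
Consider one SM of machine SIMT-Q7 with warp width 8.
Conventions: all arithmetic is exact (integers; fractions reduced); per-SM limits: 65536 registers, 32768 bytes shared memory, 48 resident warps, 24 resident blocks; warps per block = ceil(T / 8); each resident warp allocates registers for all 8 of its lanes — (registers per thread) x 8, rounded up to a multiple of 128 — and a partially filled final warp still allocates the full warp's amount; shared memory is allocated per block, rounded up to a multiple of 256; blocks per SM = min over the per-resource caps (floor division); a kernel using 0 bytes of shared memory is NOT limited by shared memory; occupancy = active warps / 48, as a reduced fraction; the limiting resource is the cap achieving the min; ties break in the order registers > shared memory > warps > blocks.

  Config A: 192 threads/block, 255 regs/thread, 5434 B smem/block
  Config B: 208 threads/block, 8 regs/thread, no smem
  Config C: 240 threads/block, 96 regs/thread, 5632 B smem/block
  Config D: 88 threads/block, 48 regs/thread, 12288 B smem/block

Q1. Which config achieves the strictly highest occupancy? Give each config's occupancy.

occupancies: A 1/2, B 13/24, C 5/8, D 11/24

Answer: C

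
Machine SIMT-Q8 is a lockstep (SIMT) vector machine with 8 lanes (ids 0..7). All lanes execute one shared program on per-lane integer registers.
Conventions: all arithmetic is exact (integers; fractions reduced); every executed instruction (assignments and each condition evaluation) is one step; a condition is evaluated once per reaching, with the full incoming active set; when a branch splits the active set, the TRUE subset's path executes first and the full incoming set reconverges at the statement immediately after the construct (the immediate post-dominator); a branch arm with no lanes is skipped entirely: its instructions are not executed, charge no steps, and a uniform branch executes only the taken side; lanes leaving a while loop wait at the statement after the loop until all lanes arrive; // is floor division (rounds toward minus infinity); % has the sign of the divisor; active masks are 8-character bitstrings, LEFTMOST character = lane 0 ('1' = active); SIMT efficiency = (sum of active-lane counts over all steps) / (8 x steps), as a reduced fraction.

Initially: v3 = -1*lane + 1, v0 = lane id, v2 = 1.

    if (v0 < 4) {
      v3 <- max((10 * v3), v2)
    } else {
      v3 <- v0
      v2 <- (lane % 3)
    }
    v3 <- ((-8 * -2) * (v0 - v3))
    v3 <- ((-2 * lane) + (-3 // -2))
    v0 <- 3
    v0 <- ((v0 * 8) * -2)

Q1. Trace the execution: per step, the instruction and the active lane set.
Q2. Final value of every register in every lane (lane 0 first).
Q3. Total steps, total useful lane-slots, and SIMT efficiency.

step 0: eval (v0 < 4)                11111111
step 1: v3 <- max((10 * v3), v2)     11110000
step 2: v3 <- v0                     00001111
step 3: v2 <- (lane % 3)             00001111
step 4: v3 <- ((-8 * -2) * (v0 - v3)) 11111111
step 5: v3 <- ((-2 * lane) + (-3 // -2)) 11111111
step 6: v0 <- 3                      11111111
step 7: v0 <- ((v0 * 8) * -2)        11111111

Answer: 8 steps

v3: 1,-1,-3,-5,-7,-9,-11,-13
v0: -48,-48,-48,-48,-48,-48,-48,-48
v2: 1,1,1,1,1,2,0,1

steps = 8; useful = 52; efficiency = 52/64 = 13/16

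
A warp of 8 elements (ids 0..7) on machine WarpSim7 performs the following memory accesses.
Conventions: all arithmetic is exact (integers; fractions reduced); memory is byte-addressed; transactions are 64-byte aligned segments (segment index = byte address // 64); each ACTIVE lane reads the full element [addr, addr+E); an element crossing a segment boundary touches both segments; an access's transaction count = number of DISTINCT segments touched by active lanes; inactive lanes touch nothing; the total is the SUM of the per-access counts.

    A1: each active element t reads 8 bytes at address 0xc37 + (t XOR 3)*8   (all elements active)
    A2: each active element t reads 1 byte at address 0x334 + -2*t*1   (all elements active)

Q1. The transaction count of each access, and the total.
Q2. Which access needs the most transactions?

A1: 2 transactions
A2: 1 transaction

Answer: 2,1; total 3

Answer: A1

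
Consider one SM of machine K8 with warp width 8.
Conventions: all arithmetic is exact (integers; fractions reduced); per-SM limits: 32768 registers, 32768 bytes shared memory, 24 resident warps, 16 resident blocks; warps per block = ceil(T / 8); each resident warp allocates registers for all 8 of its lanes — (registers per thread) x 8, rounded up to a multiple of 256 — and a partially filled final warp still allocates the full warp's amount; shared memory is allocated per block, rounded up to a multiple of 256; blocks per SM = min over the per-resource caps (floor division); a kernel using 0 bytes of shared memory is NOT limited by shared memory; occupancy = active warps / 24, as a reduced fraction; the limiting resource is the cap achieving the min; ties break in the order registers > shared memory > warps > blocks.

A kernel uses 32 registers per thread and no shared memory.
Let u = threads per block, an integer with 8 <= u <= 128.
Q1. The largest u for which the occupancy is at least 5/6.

Answer: u = 96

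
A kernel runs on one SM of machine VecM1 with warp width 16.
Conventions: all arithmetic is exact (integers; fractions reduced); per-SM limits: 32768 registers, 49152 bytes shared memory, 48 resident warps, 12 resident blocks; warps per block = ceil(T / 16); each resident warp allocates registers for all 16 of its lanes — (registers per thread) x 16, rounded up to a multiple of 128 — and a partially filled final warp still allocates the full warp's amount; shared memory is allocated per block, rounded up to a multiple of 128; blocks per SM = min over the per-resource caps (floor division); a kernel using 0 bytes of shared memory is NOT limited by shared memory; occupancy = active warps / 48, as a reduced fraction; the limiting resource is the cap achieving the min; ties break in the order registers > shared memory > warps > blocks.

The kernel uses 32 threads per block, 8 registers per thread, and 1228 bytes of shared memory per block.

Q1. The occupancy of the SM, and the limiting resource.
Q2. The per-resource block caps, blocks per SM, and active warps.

Answer: occupancy 1/2, limited by blocks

registers: 128 blocks
shared memory: 38 blocks
warps: 24 blocks
blocks: 12 blocks

Answer: 12 blocks, 24 active warps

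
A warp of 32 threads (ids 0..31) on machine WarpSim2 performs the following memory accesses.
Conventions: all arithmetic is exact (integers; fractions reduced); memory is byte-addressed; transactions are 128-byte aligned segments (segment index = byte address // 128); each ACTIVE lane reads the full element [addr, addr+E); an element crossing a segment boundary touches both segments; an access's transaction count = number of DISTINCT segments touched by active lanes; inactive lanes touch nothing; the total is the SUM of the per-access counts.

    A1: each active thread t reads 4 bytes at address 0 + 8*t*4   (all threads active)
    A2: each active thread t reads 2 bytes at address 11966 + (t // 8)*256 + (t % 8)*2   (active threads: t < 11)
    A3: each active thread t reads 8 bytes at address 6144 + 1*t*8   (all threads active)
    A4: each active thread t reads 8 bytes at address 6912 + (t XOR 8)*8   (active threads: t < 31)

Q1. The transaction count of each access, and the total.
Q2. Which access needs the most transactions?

A1: 8 transactions
A2: 2 transactions
A3: 2 transactions
A4: 2 transactions

Answer: 8,2,2,2; total 14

Answer: A1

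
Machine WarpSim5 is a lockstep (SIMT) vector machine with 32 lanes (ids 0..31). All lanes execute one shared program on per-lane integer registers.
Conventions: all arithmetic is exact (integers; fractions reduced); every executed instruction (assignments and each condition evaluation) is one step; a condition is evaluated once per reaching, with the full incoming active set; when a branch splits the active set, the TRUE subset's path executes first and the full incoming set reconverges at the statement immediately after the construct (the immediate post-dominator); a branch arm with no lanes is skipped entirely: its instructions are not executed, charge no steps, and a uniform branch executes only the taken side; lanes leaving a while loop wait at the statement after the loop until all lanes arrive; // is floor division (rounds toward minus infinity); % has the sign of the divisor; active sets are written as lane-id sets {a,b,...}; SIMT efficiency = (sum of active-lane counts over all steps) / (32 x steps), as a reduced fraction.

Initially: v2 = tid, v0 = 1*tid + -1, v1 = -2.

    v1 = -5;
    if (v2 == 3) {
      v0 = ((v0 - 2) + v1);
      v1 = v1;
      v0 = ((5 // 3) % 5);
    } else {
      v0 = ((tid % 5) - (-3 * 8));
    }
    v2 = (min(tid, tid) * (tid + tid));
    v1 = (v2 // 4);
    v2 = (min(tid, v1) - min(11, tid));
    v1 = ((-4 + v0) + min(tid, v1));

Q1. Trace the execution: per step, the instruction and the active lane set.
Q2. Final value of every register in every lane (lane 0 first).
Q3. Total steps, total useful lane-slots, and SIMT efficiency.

step 0: v1 <- -5                     {0,1,2,3,4,5,6,7,8,9,10,11,12,13,14,15,16,17,18,19,20,21,22,23,24,25,26,27,28,29,30,31}
step 1: eval (v2 == 3)               {0,1,2,3,4,5,6,7,8,9,10,11,12,13,14,15,16,17,18,19,20,21,22,23,24,25,26,27,28,29,30,31}
step 2: v0 <- ((v0 - 2) + v1)        {3}
step 3: v1 <- v1                     {3}
step 4: v0 <- ((5 // 3) % 5)         {3}
step 5: v0 <- ((tid % 5) - (-3 * 8)) {0,1,2,4,5,6,7,8,9,10,11,12,13,14,15,16,17,18,19,20,21,22,23,24,25,26,27,28,29,30,31}
step 6: v2 <- (min(tid, tid) * (tid + tid)) {0,1,2,3,4,5,6,7,8,9,10,11,12,13,14,15,16,17,18,19,20,21,22,23,24,25,26,27,28,29,30,31}
step 7: v1 <- (v2 // 4)              {0,1,2,3,4,5,6,7,8,9,10,11,12,13,14,15,16,17,18,19,20,21,22,23,24,25,26,27,28,29,30,31}
step 8: v2 <- (min(tid, v1) - min(11, tid)) {0,1,2,3,4,5,6,7,8,9,10,11,12,13,14,15,16,17,18,19,20,21,22,23,24,25,26,27,28,29,30,31}
step 9: v1 <- ((-4 + v0) + min(tid, v1)) {0,1,2,3,4,5,6,7,8,9,10,11,12,13,14,15,16,17,18,19,20,21,22,23,24,25,26,27,28,29,30,31}

Answer: 10 steps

v2: 0,-1,0,0,0,0,0,0,0,0,0,0,1,2,3,4,5,6,7,8,9,10,11,12,13,14,15,16,17,18,19,20
v0: 24,25,26,1,28,24,25,26,27,28,24,25,26,27,28,24,25,26,27,28,24,25,26,27,28,24,25,26,27,28,24,25
v1: 20,21,24,0,28,25,27,29,31,33,30,32,34,36,38,35,37,39,41,43,40,42,44,46,48,45,47,49,51,53,50,52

steps = 10; useful = 226; efficiency = 226/320 = 113/160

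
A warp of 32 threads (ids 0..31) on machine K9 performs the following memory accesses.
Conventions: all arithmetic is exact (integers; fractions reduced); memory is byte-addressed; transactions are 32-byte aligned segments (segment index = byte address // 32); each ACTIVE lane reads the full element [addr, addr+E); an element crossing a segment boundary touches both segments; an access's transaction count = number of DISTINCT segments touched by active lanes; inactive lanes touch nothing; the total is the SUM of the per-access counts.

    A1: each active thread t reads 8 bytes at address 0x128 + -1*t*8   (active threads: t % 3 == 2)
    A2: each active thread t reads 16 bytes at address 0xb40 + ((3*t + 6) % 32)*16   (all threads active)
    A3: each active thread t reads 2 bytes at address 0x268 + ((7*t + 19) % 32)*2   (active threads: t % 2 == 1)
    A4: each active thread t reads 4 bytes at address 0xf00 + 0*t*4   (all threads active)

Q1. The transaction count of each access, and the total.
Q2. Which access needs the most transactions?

A1: 7 transactions
A2: 16 transactions
A3: 3 transactions
A4: 1 transaction

Answer: 7,16,3,1; total 27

Answer: A2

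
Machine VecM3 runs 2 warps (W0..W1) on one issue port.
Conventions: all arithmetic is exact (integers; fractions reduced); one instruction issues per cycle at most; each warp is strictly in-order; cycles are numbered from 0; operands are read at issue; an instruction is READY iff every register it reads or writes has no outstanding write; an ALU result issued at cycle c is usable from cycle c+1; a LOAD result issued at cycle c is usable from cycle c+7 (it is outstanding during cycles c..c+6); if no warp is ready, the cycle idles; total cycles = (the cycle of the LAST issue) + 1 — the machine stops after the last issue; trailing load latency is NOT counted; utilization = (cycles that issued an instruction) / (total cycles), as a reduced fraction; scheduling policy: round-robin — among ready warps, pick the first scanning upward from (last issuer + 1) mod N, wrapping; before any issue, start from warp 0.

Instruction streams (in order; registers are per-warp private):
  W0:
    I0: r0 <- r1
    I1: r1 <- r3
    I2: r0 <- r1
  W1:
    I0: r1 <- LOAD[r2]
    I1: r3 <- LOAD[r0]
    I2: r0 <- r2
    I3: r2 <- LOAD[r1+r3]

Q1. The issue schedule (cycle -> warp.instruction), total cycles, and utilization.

cycle 0: W0.I0
cycle 1: W1.I0
cycle 2: W0.I1
cycle 3: W1.I1
cycle 4: W0.I2
cycle 5: W1.I2
cycle 6: idle
cycle 7: idle
cycle 8: idle
cycle 9: idle
cycle 10: W1.I3

Answer: 11 cycles, utilization 7/11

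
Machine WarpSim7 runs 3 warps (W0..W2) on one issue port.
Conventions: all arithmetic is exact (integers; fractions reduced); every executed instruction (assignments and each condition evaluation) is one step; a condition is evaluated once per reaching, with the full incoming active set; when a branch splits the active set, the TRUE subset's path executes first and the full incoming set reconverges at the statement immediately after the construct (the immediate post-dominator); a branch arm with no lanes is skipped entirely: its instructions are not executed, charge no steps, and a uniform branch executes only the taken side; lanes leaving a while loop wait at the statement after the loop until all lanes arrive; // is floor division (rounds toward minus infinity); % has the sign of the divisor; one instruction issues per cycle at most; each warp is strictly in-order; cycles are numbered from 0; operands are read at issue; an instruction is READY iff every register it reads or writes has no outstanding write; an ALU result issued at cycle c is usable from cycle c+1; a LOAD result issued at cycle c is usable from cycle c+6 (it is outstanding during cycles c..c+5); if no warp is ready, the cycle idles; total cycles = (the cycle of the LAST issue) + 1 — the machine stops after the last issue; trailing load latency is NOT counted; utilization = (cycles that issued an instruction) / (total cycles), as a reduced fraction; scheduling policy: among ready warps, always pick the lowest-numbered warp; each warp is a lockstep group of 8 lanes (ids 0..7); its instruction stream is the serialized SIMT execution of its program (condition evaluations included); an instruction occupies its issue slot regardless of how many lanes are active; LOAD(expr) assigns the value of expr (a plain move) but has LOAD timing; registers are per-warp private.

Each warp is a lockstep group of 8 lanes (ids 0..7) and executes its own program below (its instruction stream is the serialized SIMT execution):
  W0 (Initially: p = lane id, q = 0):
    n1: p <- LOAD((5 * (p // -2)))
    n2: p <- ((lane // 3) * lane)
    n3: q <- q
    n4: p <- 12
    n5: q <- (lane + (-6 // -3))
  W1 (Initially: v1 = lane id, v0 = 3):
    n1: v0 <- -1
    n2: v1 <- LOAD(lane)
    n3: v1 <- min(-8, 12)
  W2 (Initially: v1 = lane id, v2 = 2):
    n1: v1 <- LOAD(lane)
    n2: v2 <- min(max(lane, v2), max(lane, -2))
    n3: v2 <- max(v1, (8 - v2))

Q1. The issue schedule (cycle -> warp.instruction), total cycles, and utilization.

cycle 0: W0.I0
cycle 1: W1.I0
cycle 2: W1.I1
cycle 3: W2.I0
cycle 4: W2.I1
cycle 5: idle
cycle 6: W0.I1
cycle 7: W0.I2
cycle 8: W0.I3
cycle 9: W0.I4
cycle 10: W1.I2
cycle 11: W2.I2

Answer: 12 cycles, utilization 11/12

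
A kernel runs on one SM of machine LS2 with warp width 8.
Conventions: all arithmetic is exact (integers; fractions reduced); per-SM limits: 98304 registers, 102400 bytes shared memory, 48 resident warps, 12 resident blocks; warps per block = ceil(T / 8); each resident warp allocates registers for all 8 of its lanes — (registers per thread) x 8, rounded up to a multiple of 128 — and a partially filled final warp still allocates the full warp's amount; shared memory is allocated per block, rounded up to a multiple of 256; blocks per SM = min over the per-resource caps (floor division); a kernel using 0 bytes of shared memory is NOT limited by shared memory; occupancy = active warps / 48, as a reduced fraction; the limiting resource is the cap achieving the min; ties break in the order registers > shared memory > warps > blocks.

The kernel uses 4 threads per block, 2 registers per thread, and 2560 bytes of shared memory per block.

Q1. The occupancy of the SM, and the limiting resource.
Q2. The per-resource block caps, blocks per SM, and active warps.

Answer: occupancy 1/4, limited by blocks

registers: 768 blocks
shared memory: 40 blocks
warps: 48 blocks
blocks: 12 blocks

Answer: 12 blocks, 12 active warps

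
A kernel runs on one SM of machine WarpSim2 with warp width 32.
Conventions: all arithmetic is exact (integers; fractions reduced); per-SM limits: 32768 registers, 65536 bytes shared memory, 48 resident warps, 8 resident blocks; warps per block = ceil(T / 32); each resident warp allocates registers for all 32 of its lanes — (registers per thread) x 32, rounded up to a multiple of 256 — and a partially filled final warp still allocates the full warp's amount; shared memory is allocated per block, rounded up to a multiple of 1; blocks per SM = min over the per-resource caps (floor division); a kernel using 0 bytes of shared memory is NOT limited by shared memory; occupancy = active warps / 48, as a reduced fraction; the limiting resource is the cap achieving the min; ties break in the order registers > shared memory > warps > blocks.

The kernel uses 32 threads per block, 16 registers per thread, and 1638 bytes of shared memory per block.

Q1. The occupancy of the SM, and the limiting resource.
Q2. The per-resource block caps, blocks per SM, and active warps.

Answer: occupancy 1/6, limited by blocks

registers: 64 blocks
shared memory: 40 blocks
warps: 48 blocks
blocks: 8 blocks

Answer: 8 blocks, 8 active warps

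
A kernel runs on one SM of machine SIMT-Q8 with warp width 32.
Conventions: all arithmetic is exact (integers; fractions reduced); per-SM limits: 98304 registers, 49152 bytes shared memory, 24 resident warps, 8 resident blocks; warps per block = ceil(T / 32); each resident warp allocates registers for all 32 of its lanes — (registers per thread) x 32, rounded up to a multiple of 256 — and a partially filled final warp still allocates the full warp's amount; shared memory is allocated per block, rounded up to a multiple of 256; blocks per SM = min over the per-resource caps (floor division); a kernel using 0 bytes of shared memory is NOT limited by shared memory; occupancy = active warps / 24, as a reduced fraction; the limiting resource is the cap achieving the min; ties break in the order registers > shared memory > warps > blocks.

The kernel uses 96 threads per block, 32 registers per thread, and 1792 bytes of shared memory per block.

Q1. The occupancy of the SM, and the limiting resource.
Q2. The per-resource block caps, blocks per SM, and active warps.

Answer: occupancy 1, limited by warps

registers: 32 blocks
shared memory: 27 blocks
warps: 8 blocks
blocks: 8 blocks

Answer: 8 blocks, 24 active warps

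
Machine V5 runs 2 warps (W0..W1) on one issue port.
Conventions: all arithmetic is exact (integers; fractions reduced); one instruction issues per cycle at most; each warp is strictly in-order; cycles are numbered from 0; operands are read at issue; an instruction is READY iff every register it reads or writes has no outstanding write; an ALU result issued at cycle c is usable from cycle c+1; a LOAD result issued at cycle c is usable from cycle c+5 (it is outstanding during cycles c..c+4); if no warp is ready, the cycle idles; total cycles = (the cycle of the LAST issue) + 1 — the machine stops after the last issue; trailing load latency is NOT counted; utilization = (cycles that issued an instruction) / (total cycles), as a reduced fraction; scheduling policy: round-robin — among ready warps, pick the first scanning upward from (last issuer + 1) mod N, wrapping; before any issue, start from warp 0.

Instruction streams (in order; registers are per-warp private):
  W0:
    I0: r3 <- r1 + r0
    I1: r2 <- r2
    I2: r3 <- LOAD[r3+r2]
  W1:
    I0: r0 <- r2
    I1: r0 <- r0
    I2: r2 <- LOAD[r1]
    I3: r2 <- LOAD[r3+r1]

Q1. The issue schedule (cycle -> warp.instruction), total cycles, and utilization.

cycle 0: W0.I0
cycle 1: W1.I0
cycle 2: W0.I1
cycle 3: W1.I1
cycle 4: W0.I2
cycle 5: W1.I2
cycle 6: idle
cycle 7: idle
cycle 8: idle
cycle 9: idle
cycle 10: W1.I3

Answer: 11 cycles, utilization 7/11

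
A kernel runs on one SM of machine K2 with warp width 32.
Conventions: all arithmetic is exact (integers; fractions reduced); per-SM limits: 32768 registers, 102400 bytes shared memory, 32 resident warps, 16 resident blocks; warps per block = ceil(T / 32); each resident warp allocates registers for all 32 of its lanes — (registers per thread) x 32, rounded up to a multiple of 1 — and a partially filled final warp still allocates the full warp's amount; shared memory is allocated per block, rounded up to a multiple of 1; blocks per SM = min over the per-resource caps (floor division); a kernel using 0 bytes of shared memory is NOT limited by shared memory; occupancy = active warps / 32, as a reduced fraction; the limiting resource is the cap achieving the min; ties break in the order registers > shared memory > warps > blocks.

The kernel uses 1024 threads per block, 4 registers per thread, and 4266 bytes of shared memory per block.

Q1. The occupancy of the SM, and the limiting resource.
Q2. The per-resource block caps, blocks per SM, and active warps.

Answer: occupancy 1, limited by warps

registers: 8 blocks
shared memory: 24 blocks
warps: 1 block
blocks: 16 blocks

Answer: 1 block, 32 active warps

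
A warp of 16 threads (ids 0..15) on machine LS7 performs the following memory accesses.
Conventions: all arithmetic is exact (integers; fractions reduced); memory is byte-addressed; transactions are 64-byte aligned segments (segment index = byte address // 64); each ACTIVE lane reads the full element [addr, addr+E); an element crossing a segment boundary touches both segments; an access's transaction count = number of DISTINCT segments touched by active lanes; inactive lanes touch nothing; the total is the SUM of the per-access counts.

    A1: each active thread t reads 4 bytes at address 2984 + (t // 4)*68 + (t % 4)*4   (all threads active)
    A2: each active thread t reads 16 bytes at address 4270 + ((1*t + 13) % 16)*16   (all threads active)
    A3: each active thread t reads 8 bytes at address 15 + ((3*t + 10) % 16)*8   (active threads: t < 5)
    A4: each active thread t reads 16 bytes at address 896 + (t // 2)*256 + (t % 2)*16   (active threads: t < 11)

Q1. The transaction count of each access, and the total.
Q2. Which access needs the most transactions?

A1: 5 transactions
A2: 5 transactions
A3: 2 transactions
A4: 6 transactions

Answer: 5,5,2,6; total 18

Answer: A4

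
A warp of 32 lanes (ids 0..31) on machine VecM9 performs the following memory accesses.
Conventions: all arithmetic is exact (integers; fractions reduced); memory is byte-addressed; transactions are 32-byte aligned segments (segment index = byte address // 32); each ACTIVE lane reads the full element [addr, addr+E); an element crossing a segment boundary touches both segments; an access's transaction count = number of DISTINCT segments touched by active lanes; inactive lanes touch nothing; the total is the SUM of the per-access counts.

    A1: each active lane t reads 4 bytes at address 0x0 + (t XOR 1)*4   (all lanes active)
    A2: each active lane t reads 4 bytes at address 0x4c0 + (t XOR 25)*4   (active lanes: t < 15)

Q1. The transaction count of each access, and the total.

A1: 4 transactions
A2: 2 transactions

Answer: 4,2; total 6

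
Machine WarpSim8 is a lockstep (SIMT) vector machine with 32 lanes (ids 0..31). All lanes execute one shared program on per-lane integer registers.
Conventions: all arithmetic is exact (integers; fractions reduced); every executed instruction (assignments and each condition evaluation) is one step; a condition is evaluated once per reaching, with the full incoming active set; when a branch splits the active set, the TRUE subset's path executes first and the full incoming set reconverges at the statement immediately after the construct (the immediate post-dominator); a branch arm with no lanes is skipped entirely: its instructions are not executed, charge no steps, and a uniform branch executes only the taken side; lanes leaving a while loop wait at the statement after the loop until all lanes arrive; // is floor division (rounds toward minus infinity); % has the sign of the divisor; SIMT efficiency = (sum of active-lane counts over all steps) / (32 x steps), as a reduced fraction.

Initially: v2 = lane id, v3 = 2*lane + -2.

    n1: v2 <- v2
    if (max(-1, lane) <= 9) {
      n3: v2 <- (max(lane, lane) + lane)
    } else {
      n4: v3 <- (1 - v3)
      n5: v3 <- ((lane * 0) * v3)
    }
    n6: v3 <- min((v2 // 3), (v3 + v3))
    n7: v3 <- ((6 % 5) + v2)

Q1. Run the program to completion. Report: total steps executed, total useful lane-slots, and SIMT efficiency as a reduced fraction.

Answer: 7 steps, 182 useful, 13/16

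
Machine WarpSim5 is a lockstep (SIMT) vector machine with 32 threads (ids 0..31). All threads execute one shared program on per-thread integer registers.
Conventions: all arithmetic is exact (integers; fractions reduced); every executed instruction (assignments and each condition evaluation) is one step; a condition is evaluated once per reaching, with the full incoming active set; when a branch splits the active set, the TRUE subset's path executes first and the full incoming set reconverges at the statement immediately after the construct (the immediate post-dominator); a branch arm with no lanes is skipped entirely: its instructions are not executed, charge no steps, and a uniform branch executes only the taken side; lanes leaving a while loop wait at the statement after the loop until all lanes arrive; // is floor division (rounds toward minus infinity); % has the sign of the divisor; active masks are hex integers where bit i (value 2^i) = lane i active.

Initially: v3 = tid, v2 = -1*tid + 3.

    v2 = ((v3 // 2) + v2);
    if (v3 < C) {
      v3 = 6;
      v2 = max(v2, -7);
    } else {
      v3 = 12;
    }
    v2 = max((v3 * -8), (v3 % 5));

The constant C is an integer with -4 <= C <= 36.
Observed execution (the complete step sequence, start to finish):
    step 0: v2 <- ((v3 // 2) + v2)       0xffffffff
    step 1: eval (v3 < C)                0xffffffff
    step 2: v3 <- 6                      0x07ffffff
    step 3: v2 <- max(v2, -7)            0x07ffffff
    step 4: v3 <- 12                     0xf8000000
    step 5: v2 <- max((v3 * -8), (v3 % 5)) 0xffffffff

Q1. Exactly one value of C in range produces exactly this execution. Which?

Answer: C = 27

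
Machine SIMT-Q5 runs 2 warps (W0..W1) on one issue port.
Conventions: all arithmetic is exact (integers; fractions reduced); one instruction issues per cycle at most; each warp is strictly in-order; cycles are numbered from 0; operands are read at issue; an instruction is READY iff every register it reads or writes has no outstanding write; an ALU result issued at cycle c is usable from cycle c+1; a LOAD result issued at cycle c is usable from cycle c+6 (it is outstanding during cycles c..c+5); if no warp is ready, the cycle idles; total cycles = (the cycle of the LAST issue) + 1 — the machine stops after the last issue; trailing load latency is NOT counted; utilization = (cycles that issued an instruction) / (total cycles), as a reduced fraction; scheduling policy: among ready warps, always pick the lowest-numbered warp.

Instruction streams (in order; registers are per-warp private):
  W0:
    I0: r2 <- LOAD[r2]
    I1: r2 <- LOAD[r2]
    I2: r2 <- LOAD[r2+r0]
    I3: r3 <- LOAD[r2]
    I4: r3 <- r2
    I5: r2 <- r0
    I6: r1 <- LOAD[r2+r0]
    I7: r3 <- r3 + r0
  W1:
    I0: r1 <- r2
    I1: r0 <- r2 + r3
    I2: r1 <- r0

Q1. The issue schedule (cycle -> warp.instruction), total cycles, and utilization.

cycle 0: W0.I0
cycle 1: W1.I0
cycle 2: W1.I1
cycle 3: W1.I2
cycle 4: idle
cycle 5: idle
cycle 6: W0.I1
cycle 7: idle
cycle 8: idle
cycle 9: idle
cycle 10: idle
cycle 11: idle
cycle 12: W0.I2
cycle 13: idle
cycle 14: idle
cycle 15: idle
cycle 16: idle
cycle 17: idle
cycle 18: W0.I3
cycle 19: idle
cycle 20: idle
cycle 21: idle
cycle 22: idle
cycle 23: idle
cycle 24: W0.I4
cycle 25: W0.I5
cycle 26: W0.I6
cycle 27: W0.I7

Answer: 28 cycles, utilization 11/28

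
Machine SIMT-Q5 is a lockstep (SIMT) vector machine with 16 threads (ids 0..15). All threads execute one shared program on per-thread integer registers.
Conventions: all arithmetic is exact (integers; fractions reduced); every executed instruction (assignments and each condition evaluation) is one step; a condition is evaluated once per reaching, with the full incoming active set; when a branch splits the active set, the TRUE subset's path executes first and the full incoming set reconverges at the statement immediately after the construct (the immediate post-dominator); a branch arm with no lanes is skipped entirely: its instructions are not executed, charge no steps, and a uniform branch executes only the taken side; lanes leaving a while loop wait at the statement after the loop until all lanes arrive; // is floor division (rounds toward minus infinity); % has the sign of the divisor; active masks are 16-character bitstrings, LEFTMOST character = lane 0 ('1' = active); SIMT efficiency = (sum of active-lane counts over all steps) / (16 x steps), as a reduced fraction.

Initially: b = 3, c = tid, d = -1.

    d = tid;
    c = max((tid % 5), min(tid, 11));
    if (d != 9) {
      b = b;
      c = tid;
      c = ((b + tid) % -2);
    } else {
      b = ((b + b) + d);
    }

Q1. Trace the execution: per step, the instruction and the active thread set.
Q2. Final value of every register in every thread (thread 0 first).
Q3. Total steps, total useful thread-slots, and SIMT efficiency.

step 0: d <- tid                     1111111111111111
step 1: c <- max((tid % 5), min(tid, 11)) 1111111111111111
step 2: eval (d != 9)                1111111111111111
step 3: b <- b                       1111111110111111
step 4: c <- tid                     1111111110111111
step 5: c <- ((b + tid) % -2)        1111111110111111
step 6: b <- ((b + b) + d)           0000000001000000

Answer: 7 steps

b: 3,3,3,3,3,3,3,3,3,15,3,3,3,3,3,3
c: -1,0,-1,0,-1,0,-1,0,-1,9,-1,0,-1,0,-1,0
d: 0,1,2,3,4,5,6,7,8,9,10,11,12,13,14,15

steps = 7; useful = 94; efficiency = 94/112 = 47/56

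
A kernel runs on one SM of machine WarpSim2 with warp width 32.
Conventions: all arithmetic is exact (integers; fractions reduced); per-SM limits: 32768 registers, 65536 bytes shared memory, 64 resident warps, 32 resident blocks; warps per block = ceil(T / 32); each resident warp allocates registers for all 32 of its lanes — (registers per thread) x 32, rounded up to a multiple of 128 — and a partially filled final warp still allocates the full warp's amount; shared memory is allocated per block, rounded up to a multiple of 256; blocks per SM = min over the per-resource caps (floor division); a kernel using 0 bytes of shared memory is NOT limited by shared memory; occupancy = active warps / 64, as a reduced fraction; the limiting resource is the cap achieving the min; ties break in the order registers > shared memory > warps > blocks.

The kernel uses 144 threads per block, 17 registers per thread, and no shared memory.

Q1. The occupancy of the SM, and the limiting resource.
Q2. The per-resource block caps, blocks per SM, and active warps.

Answer: occupancy 25/32, limited by registers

registers: 10 blocks
shared memory: no limit (kernel uses none)
warps: 12 blocks
blocks: 32 blocks

Answer: 10 blocks, 50 active warps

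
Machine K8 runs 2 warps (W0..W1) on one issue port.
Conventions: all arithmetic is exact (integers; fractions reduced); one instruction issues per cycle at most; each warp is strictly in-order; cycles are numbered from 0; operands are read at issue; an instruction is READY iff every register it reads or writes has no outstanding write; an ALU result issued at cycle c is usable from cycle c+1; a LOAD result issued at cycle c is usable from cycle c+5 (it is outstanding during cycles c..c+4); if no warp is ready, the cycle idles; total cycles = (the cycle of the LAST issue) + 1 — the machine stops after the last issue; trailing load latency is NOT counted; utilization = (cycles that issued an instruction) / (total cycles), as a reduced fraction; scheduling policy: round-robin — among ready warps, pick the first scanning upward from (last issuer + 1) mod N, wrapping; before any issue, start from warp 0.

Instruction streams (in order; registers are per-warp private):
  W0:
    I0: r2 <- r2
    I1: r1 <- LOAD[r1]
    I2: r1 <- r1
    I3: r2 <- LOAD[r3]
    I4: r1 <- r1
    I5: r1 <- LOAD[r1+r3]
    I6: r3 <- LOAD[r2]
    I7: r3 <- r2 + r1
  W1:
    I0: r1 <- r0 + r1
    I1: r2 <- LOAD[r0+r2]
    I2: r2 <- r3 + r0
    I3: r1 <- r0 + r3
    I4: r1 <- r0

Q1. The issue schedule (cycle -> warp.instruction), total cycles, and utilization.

cycle 0: W0.I0
cycle 1: W1.I0
cycle 2: W0.I1
cycle 3: W1.I1
cycle 4: idle
cycle 5: idle
cycle 6: idle
cycle 7: W0.I2
cycle 8: W1.I2
cycle 9: W0.I3
cycle 10: W1.I3
cycle 11: W0.I4
cycle 12: W1.I4
cycle 13: W0.I5
cycle 14: W0.I6
cycle 15: idle
cycle 16: idle
cycle 17: idle
cycle 18: idle
cycle 19: W0.I7

Answer: 20 cycles, utilization 13/20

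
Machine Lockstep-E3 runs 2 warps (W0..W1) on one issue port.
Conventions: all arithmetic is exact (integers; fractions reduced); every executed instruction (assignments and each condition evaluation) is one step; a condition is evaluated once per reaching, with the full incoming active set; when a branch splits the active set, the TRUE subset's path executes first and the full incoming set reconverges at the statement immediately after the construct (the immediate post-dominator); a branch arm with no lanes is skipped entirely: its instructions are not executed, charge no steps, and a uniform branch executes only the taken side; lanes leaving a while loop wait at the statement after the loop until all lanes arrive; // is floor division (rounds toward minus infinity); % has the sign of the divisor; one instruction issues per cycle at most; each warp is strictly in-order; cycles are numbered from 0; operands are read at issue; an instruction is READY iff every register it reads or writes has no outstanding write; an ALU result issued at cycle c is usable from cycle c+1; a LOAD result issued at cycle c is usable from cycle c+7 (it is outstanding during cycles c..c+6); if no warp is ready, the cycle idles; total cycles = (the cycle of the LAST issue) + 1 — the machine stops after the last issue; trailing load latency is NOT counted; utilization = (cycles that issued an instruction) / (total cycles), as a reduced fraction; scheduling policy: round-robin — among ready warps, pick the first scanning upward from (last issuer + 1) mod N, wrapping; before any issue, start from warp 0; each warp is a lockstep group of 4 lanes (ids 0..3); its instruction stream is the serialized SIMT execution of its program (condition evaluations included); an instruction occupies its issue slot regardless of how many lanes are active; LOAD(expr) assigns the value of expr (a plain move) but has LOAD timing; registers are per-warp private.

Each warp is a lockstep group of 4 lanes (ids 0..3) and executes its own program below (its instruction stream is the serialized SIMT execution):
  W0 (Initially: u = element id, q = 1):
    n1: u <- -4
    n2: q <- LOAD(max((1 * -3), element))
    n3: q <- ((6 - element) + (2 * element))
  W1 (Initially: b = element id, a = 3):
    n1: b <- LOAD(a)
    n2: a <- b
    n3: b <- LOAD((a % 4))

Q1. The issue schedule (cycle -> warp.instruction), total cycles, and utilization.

cycle 0: W0.I0
cycle 1: W1.I0
cycle 2: W0.I1
cycle 3: idle
cycle 4: idle
cycle 5: idle
cycle 6: idle
cycle 7: idle
cycle 8: W1.I1
cycle 9: W0.I2
cycle 10: W1.I2

Answer: 11 cycles, utilization 6/11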